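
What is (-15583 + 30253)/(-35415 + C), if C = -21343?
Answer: -7335/28379 ≈ -0.25847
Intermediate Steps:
(-15583 + 30253)/(-35415 + C) = (-15583 + 30253)/(-35415 - 21343) = 14670/(-56758) = 14670*(-1/56758) = -7335/28379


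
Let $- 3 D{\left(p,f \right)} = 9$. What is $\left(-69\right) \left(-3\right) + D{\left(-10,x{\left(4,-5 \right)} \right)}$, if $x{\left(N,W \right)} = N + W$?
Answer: $204$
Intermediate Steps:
$D{\left(p,f \right)} = -3$ ($D{\left(p,f \right)} = \left(- \frac{1}{3}\right) 9 = -3$)
$\left(-69\right) \left(-3\right) + D{\left(-10,x{\left(4,-5 \right)} \right)} = \left(-69\right) \left(-3\right) - 3 = 207 - 3 = 204$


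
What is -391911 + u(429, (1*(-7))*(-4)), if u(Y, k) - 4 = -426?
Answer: -392333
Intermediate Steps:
u(Y, k) = -422 (u(Y, k) = 4 - 426 = -422)
-391911 + u(429, (1*(-7))*(-4)) = -391911 - 422 = -392333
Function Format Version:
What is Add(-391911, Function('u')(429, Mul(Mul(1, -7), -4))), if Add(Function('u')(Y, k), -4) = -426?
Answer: -392333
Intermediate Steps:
Function('u')(Y, k) = -422 (Function('u')(Y, k) = Add(4, -426) = -422)
Add(-391911, Function('u')(429, Mul(Mul(1, -7), -4))) = Add(-391911, -422) = -392333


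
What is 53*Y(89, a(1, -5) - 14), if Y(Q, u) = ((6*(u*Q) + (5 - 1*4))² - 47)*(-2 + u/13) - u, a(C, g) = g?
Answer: -245466519439/13 ≈ -1.8882e+10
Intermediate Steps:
Y(Q, u) = -u + (-47 + (1 + 6*Q*u)²)*(-2 + u/13) (Y(Q, u) = ((6*(Q*u) + (5 - 4))² - 47)*(-2 + u*(1/13)) - u = ((6*Q*u + 1)² - 47)*(-2 + u/13) - u = ((1 + 6*Q*u)² - 47)*(-2 + u/13) - u = (-47 + (1 + 6*Q*u)²)*(-2 + u/13) - u = -u + (-47 + (1 + 6*Q*u)²)*(-2 + u/13))
53*Y(89, a(1, -5) - 14) = 53*(94 - 2*(1 + 6*89*(-5 - 14))² - 60*(-5 - 14)/13 + (-5 - 14)*(1 + 6*89*(-5 - 14))²/13) = 53*(94 - 2*(1 + 6*89*(-19))² - 60/13*(-19) + (1/13)*(-19)*(1 + 6*89*(-19))²) = 53*(94 - 2*(1 - 10146)² + 1140/13 + (1/13)*(-19)*(1 - 10146)²) = 53*(94 - 2*(-10145)² + 1140/13 + (1/13)*(-19)*(-10145)²) = 53*(94 - 2*102921025 + 1140/13 + (1/13)*(-19)*102921025) = 53*(94 - 205842050 + 1140/13 - 1955499475/13) = 53*(-4631443763/13) = -245466519439/13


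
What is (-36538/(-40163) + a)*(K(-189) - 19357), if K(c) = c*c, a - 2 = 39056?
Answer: 25670583041088/40163 ≈ 6.3916e+8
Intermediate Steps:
a = 39058 (a = 2 + 39056 = 39058)
K(c) = c**2
(-36538/(-40163) + a)*(K(-189) - 19357) = (-36538/(-40163) + 39058)*((-189)**2 - 19357) = (-36538*(-1/40163) + 39058)*(35721 - 19357) = (36538/40163 + 39058)*16364 = (1568722992/40163)*16364 = 25670583041088/40163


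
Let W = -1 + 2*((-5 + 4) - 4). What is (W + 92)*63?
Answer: 5103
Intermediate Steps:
W = -11 (W = -1 + 2*(-1 - 4) = -1 + 2*(-5) = -1 - 10 = -11)
(W + 92)*63 = (-11 + 92)*63 = 81*63 = 5103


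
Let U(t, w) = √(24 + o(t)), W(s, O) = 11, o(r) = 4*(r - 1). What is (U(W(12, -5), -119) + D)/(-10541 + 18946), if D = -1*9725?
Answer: -237/205 ≈ -1.1561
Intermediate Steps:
o(r) = -4 + 4*r (o(r) = 4*(-1 + r) = -4 + 4*r)
D = -9725
U(t, w) = √(20 + 4*t) (U(t, w) = √(24 + (-4 + 4*t)) = √(20 + 4*t))
(U(W(12, -5), -119) + D)/(-10541 + 18946) = (2*√(5 + 11) - 9725)/(-10541 + 18946) = (2*√16 - 9725)/8405 = (2*4 - 9725)*(1/8405) = (8 - 9725)*(1/8405) = -9717*1/8405 = -237/205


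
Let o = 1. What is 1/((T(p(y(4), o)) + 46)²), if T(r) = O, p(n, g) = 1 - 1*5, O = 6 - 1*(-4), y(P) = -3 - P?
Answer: 1/3136 ≈ 0.00031888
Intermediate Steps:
O = 10 (O = 6 + 4 = 10)
p(n, g) = -4 (p(n, g) = 1 - 5 = -4)
T(r) = 10
1/((T(p(y(4), o)) + 46)²) = 1/((10 + 46)²) = 1/(56²) = 1/3136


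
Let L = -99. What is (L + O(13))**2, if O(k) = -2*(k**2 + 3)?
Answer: 196249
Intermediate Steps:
O(k) = -6 - 2*k**2 (O(k) = -2*(3 + k**2) = -6 - 2*k**2)
(L + O(13))**2 = (-99 + (-6 - 2*13**2))**2 = (-99 + (-6 - 2*169))**2 = (-99 + (-6 - 338))**2 = (-99 - 344)**2 = (-443)**2 = 196249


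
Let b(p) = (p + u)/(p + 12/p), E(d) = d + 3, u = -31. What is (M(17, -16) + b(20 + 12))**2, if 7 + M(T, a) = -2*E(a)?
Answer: 24295041/67081 ≈ 362.17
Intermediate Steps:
E(d) = 3 + d
M(T, a) = -13 - 2*a (M(T, a) = -7 - 2*(3 + a) = -7 + (-6 - 2*a) = -13 - 2*a)
b(p) = (-31 + p)/(p + 12/p) (b(p) = (p - 31)/(p + 12/p) = (-31 + p)/(p + 12/p))
(M(17, -16) + b(20 + 12))**2 = ((-13 - 2*(-16)) + (20 + 12)*(-31 + (20 + 12))/(12 + (20 + 12)**2))**2 = ((-13 + 32) + 32*(-31 + 32)/(12 + 32**2))**2 = (19 + 32*1/(12 + 1024))**2 = (19 + 32*1/1036)**2 = (19 + 32*(1/1036)*1)**2 = (19 + 8/259)**2 = (4929/259)**2 = 24295041/67081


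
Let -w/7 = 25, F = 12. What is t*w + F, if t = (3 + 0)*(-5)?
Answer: 2637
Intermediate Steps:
t = -15 (t = 3*(-5) = -15)
w = -175 (w = -7*25 = -175)
t*w + F = -15*(-175) + 12 = 2625 + 12 = 2637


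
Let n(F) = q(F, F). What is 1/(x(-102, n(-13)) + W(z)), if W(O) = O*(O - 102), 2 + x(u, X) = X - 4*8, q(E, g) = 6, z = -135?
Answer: 1/31967 ≈ 3.1282e-5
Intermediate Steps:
n(F) = 6
x(u, X) = -34 + X (x(u, X) = -2 + (X - 4*8) = -2 + (X - 32) = -2 + (-32 + X) = -34 + X)
W(O) = O*(-102 + O)
1/(x(-102, n(-13)) + W(z)) = 1/((-34 + 6) - 135*(-102 - 135)) = 1/(-28 - 135*(-237)) = 1/(-28 + 31995) = 1/31967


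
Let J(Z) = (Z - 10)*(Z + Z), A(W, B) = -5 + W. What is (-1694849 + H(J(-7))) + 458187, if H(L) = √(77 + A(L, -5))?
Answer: -1236662 + √310 ≈ -1.2366e+6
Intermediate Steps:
J(Z) = 2*Z*(-10 + Z) (J(Z) = (-10 + Z)*(2*Z) = 2*Z*(-10 + Z))
H(L) = √(72 + L) (H(L) = √(77 + (-5 + L)) = √(72 + L))
(-1694849 + H(J(-7))) + 458187 = (-1694849 + √(72 + 2*(-7)*(-10 - 7))) + 458187 = (-1694849 + √(72 + 2*(-7)*(-17))) + 458187 = (-1694849 + √(72 + 238)) + 458187 = (-1694849 + √310) + 458187 = -1236662 + √310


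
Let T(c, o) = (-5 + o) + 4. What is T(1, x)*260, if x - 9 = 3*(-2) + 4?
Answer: 1560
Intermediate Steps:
x = 7 (x = 9 + (3*(-2) + 4) = 9 + (-6 + 4) = 9 - 2 = 7)
T(c, o) = -1 + o
T(1, x)*260 = (-1 + 7)*260 = 6*260 = 1560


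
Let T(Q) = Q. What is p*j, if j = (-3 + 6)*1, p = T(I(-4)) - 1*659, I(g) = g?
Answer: -1989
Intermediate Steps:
p = -663 (p = -4 - 1*659 = -4 - 659 = -663)
j = 3 (j = 3*1 = 3)
p*j = -663*3 = -1989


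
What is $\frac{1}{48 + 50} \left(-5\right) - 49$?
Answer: $- \frac{4807}{98} \approx -49.051$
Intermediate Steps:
$\frac{1}{48 + 50} \left(-5\right) - 49 = \frac{1}{98} \left(-5\right) - 49 = - \frac{5}{98} - 49 = - \frac{4807}{98}$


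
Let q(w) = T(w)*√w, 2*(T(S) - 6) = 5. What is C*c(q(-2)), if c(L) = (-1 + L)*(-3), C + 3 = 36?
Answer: 99 - 1683*I*√2/2 ≈ 99.0 - 1190.1*I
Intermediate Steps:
C = 33 (C = -3 + 36 = 33)
T(S) = 17/2 (T(S) = 6 + (½)*5 = 6 + 5/2 = 17/2)
q(w) = 17*√w/2
c(L) = 3 - 3*L
C*c(q(-2)) = 33*(3 - 51*√(-2)/2) = 33*(3 - 51*I*√2/2) = 99 - 1683*I*√2/2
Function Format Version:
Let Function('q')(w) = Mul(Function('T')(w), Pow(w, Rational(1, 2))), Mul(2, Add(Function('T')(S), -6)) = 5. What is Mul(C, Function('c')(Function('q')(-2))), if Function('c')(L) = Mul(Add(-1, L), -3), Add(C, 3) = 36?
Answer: Add(99, Mul(Rational(-1683, 2), I, Pow(2, Rational(1, 2)))) ≈ Add(99.000, Mul(-1190.1, I))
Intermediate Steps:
C = 33 (C = Add(-3, 36) = 33)
Function('T')(S) = Rational(17, 2) (Function('T')(S) = Add(6, Mul(Rational(1, 2), 5)) = Add(6, Rational(5, 2)) = Rational(17, 2))
Function('q')(w) = Mul(Rational(17, 2), Pow(w, Rational(1, 2)))
Function('c')(L) = Add(3, Mul(-3, L))
Mul(C, Function('c')(Function('q')(-2))) = Mul(33, Add(3, Mul(-3, Mul(Rational(17, 2), Pow(-2, Rational(1, 2)))))) = Mul(33, Add(3, Mul(-3, Mul(Rational(17, 2), Mul(I, Pow(2, Rational(1, 2))))))) = Mul(33, Add(3, Mul(-3, Mul(Rational(17, 2), I, Pow(2, Rational(1, 2)))))) = Mul(33, Add(3, Mul(Rational(-51, 2), I, Pow(2, Rational(1, 2))))) = Add(99, Mul(Rational(-1683, 2), I, Pow(2, Rational(1, 2))))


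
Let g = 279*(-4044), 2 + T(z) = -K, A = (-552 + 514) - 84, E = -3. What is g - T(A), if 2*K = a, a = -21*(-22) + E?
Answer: -2256089/2 ≈ -1.1280e+6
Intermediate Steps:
A = -122 (A = -38 - 84 = -122)
a = 459 (a = -21*(-22) - 3 = 462 - 3 = 459)
K = 459/2 (K = (1/2)*459 = 459/2 ≈ 229.50)
T(z) = -463/2 (T(z) = -2 - 1*459/2 = -2 - 459/2 = -463/2)
g = -1128276
g - T(A) = -1128276 - 1*(-463/2) = -1128276 + 463/2 = -2256089/2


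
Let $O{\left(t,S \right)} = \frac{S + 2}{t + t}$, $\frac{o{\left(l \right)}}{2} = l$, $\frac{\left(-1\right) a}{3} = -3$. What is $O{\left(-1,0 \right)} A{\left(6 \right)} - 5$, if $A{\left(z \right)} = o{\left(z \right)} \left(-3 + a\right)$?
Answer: $-77$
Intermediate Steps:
$a = 9$ ($a = \left(-3\right) \left(-3\right) = 9$)
$o{\left(l \right)} = 2 l$
$A{\left(z \right)} = 12 z$ ($A{\left(z \right)} = 2 z \left(-3 + 9\right) = 2 z 6 = 12 z$)
$O{\left(t,S \right)} = \frac{2 + S}{2 t}$
$O{\left(-1,0 \right)} A{\left(6 \right)} - 5 = \frac{2 + 0}{2 \left(-1\right)} 12 \cdot 6 - 5 = \frac{1}{2} \left(-1\right) 2 \cdot 72 - 5 = \left(-1\right) 72 - 5 = -72 - 5 = -77$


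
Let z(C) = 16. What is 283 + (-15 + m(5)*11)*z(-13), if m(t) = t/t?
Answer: 219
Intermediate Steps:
m(t) = 1
283 + (-15 + m(5)*11)*z(-13) = 283 + (-15 + 1*11)*16 = 283 + (-15 + 11)*16 = 283 - 4*16 = 283 - 64 = 219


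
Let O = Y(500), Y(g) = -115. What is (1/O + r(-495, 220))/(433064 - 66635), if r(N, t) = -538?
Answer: -61871/42139335 ≈ -0.0014682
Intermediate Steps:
O = -115
(1/O + r(-495, 220))/(433064 - 66635) = (1/(-115) - 538)/(433064 - 66635) = (-1/115 - 538)/366429 = -61871/115*1/366429 = -61871/42139335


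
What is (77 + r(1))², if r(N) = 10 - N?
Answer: 7396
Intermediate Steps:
(77 + r(1))² = (77 + (10 - 1*1))² = (77 + (10 - 1))² = (77 + 9)² = 86² = 7396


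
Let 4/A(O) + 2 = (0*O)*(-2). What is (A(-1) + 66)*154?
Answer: 9856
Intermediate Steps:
A(O) = -2 (A(O) = 4/(-2 + (0*O)*(-2)) = 4/(-2 + 0*(-2)) = 4/(-2 + 0) = 4/(-2) = 4*(-½) = -2)
(A(-1) + 66)*154 = (-2 + 66)*154 = 64*154 = 9856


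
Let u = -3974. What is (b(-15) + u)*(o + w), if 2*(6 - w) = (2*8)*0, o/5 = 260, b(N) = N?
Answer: -5209634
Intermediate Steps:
o = 1300 (o = 5*260 = 1300)
w = 6 (w = 6 - 2*8*0/2 = 6 - 8*0 = 6 - 1/2*0 = 6 + 0 = 6)
(b(-15) + u)*(o + w) = (-15 - 3974)*(1300 + 6) = -3989*1306 = -5209634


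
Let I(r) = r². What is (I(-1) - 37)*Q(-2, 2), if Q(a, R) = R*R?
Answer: -144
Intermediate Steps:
Q(a, R) = R²
(I(-1) - 37)*Q(-2, 2) = ((-1)² - 37)*2² = (1 - 37)*4 = -36*4 = -144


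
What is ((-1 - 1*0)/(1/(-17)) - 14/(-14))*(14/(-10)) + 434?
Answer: 2044/5 ≈ 408.80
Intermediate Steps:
((-1 - 1*0)/(1/(-17)) - 14/(-14))*(14/(-10)) + 434 = ((-1 + 0)/(-1/17) - 14*(-1/14))*(14*(-⅒)) + 434 = (-1*(-17) + 1)*(-7/5) + 434 = (17 + 1)*(-7/5) + 434 = 18*(-7/5) + 434 = -126/5 + 434 = 2044/5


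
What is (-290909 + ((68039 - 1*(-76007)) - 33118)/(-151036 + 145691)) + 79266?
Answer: -1131342763/5345 ≈ -2.1166e+5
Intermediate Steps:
(-290909 + ((68039 - 1*(-76007)) - 33118)/(-151036 + 145691)) + 79266 = (-290909 + ((68039 + 76007) - 33118)/(-5345)) + 79266 = (-290909 + (144046 - 33118)*(-1/5345)) + 79266 = (-290909 + 110928*(-1/5345)) + 79266 = (-290909 - 110928/5345) + 79266 = -1555019533/5345 + 79266 = -1131342763/5345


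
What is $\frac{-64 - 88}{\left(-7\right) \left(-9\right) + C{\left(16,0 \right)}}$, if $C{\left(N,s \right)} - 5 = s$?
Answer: $- \frac{38}{17} \approx -2.2353$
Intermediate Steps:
$C{\left(N,s \right)} = 5 + s$
$\frac{-64 - 88}{\left(-7\right) \left(-9\right) + C{\left(16,0 \right)}} = \frac{-64 - 88}{\left(-7\right) \left(-9\right) + \left(5 + 0\right)} = - \frac{152}{63 + 5} = - \frac{152}{68} = \left(-152\right) \frac{1}{68} = - \frac{38}{17}$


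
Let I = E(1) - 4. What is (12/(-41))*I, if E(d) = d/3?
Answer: 44/41 ≈ 1.0732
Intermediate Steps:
E(d) = d/3 (E(d) = d*(1/3) = d/3)
I = -11/3 (I = (1/3)*1 - 4 = 1/3 - 4 = -11/3 ≈ -3.6667)
(12/(-41))*I = (12/(-41))*(-11/3) = -1/41*12*(-11/3) = -12/41*(-11/3) = 44/41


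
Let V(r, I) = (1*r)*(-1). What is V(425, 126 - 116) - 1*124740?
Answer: -125165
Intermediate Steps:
V(r, I) = -r (V(r, I) = r*(-1) = -r)
V(425, 126 - 116) - 1*124740 = -1*425 - 1*124740 = -425 - 124740 = -125165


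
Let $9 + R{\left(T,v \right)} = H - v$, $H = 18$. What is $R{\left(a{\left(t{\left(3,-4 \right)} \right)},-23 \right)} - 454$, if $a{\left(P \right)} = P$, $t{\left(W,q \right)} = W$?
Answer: $-422$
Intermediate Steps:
$R{\left(T,v \right)} = 9 - v$ ($R{\left(T,v \right)} = -9 - \left(-18 + v\right) = 9 - v$)
$R{\left(a{\left(t{\left(3,-4 \right)} \right)},-23 \right)} - 454 = \left(9 - -23\right) - 454 = \left(9 + 23\right) - 454 = 32 - 454 = -422$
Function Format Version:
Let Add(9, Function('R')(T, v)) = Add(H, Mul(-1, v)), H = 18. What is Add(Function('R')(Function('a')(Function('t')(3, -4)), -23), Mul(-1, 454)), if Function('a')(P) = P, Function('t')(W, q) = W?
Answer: -422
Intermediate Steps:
Function('R')(T, v) = Add(9, Mul(-1, v)) (Function('R')(T, v) = Add(-9, Add(18, Mul(-1, v))) = Add(9, Mul(-1, v)))
Add(Function('R')(Function('a')(Function('t')(3, -4)), -23), Mul(-1, 454)) = Add(Add(9, Mul(-1, -23)), Mul(-1, 454)) = Add(Add(9, 23), -454) = Add(32, -454) = -422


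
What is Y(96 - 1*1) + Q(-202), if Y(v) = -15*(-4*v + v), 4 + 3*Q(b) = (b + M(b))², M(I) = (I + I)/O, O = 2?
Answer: 58679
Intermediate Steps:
M(I) = I (M(I) = (I + I)/2 = (2*I)*(½) = I)
Q(b) = -4/3 + 4*b²/3 (Q(b) = -4/3 + (b + b)²/3 = -4/3 + (2*b)²/3 = -4/3 + (4*b²)/3 = -4/3 + 4*b²/3)
Y(v) = 45*v (Y(v) = -(-45)*v = 45*v)
Y(96 - 1*1) + Q(-202) = 45*(96 - 1*1) + (-4/3 + (4/3)*(-202)²) = 45*(96 - 1) + (-4/3 + (4/3)*40804) = 45*95 + (-4/3 + 163216/3) = 4275 + 54404 = 58679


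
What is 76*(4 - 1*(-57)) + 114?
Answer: 4750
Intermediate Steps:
76*(4 - 1*(-57)) + 114 = 76*(4 + 57) + 114 = 76*61 + 114 = 4636 + 114 = 4750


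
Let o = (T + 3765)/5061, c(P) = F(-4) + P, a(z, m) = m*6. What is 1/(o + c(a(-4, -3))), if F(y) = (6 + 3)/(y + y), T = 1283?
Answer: -40488/733949 ≈ -0.055165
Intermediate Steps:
F(y) = 9/(2*y) (F(y) = 9/((2*y)) = 9*(1/(2*y)) = 9/(2*y))
a(z, m) = 6*m
c(P) = -9/8 + P (c(P) = (9/2)/(-4) + P = (9/2)*(-¼) + P = -9/8 + P)
o = 5048/5061 (o = (1283 + 3765)/5061 = 5048*(1/5061) = 5048/5061 ≈ 0.99743)
1/(o + c(a(-4, -3))) = 1/(5048/5061 + (-9/8 + 6*(-3))) = 1/(5048/5061 + (-9/8 - 18)) = 1/(5048/5061 - 153/8) = 1/(-733949/40488) = -40488/733949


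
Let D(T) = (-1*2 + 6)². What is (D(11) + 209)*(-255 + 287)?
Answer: 7200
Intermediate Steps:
D(T) = 16 (D(T) = (-2 + 6)² = 4² = 16)
(D(11) + 209)*(-255 + 287) = (16 + 209)*(-255 + 287) = 225*32 = 7200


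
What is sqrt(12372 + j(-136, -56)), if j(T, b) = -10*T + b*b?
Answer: 2*sqrt(4217) ≈ 129.88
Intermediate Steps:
j(T, b) = b**2 - 10*T (j(T, b) = -10*T + b**2 = b**2 - 10*T)
sqrt(12372 + j(-136, -56)) = sqrt(12372 + ((-56)**2 - 10*(-136))) = sqrt(12372 + (3136 + 1360)) = sqrt(12372 + 4496) = sqrt(16868) = 2*sqrt(4217)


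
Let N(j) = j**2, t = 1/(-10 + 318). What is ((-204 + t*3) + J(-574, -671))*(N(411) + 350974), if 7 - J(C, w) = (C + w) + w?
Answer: 275261007225/308 ≈ 8.9370e+8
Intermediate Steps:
t = 1/308 ≈ 0.0032468
J(C, w) = 7 - C - 2*w (J(C, w) = 7 - ((C + w) + w) = 7 - (C + 2*w) = 7 + (-C - 2*w) = 7 - C - 2*w)
((-204 + t*3) + J(-574, -671))*(N(411) + 350974) = ((-204 + (1/308)*3) + (7 - 1*(-574) - 2*(-671)))*(411**2 + 350974) = ((-204 + 3/308) + (7 + 574 + 1342))*(168921 + 350974) = (-62829/308 + 1923)*519895 = (529455/308)*519895 = 275261007225/308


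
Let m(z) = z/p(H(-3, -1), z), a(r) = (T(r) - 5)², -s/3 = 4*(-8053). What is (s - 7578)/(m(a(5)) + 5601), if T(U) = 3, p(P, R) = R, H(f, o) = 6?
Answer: 44529/2801 ≈ 15.898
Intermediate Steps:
s = 96636 (s = -12*(-8053) = -3*(-32212) = 96636)
a(r) = 4 (a(r) = (3 - 5)² = (-2)² = 4)
m(z) = 1 (m(z) = z/z = 1)
(s - 7578)/(m(a(5)) + 5601) = (96636 - 7578)/(1 + 5601) = 89058/5602 = 89058*(1/5602) = 44529/2801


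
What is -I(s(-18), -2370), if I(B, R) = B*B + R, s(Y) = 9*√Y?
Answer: 3828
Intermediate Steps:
I(B, R) = R + B² (I(B, R) = B² + R = R + B²)
-I(s(-18), -2370) = -(-2370 + (9*√(-18))²) = -(-2370 + (9*(3*I*√2))²) = -(-2370 + (27*I*√2)²) = -(-2370 - 1458) = -1*(-3828) = 3828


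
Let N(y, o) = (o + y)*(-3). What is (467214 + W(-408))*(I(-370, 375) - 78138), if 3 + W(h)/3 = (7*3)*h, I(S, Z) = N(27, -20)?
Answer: -34507276659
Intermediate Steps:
N(y, o) = -3*o - 3*y
I(S, Z) = -21 (I(S, Z) = -3*(-20) - 3*27 = 60 - 81 = -21)
W(h) = -9 + 63*h (W(h) = -9 + 3*((7*3)*h) = -9 + 3*(21*h) = -9 + 63*h)
(467214 + W(-408))*(I(-370, 375) - 78138) = (467214 + (-9 + 63*(-408)))*(-21 - 78138) = (467214 + (-9 - 25704))*(-78159) = (467214 - 25713)*(-78159) = 441501*(-78159) = -34507276659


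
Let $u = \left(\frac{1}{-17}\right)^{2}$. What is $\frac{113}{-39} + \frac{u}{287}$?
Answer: $- \frac{9372520}{3234777} \approx -2.8974$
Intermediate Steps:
$u = \frac{1}{289}$ ($u = \left(- \frac{1}{17}\right)^{2} = \frac{1}{289} \approx 0.0034602$)
$\frac{113}{-39} + \frac{u}{287} = \frac{113}{-39} + \frac{1}{289 \cdot 287} = 113 \left(- \frac{1}{39}\right) + \frac{1}{289} \cdot \frac{1}{287} = - \frac{113}{39} + \frac{1}{82943} = - \frac{9372520}{3234777}$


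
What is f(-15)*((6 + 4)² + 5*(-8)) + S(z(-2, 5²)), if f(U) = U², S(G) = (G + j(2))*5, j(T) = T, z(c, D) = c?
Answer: 13500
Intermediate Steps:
S(G) = 10 + 5*G (S(G) = (G + 2)*5 = (2 + G)*5 = 10 + 5*G)
f(-15)*((6 + 4)² + 5*(-8)) + S(z(-2, 5²)) = (-15)²*((6 + 4)² + 5*(-8)) + (10 + 5*(-2)) = 225*(10² - 40) + (10 - 10) = 225*(100 - 40) + 0 = 225*60 + 0 = 13500 + 0 = 13500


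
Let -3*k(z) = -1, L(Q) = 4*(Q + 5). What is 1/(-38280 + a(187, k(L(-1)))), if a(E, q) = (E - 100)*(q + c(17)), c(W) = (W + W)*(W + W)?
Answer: 1/62321 ≈ 1.6046e-5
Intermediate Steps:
L(Q) = 20 + 4*Q (L(Q) = 4*(5 + Q) = 20 + 4*Q)
c(W) = 4*W² (c(W) = (2*W)*(2*W) = 4*W²)
k(z) = ⅓ (k(z) = -⅓*(-1) = ⅓)
a(E, q) = (-100 + E)*(1156 + q) (a(E, q) = (E - 100)*(q + 4*17²) = (-100 + E)*(q + 4*289) = (-100 + E)*(q + 1156) = (-100 + E)*(1156 + q))
1/(-38280 + a(187, k(L(-1)))) = 1/(-38280 + (-115600 - 100*⅓ + 1156*187 + 187*(⅓))) = 1/(-38280 + (-115600 - 100/3 + 216172 + 187/3)) = 1/(-38280 + 100601) = 1/62321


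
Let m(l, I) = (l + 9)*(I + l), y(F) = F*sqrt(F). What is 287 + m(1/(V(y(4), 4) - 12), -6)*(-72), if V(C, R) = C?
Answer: 8449/2 ≈ 4224.5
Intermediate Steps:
y(F) = F**(3/2)
m(l, I) = (9 + l)*(I + l)
287 + m(1/(V(y(4), 4) - 12), -6)*(-72) = 287 + ((1/(4**(3/2) - 12))**2 + 9*(-6) + 9/(4**(3/2) - 12) - 6/(4**(3/2) - 12))*(-72) = 287 + ((1/(8 - 12))**2 - 54 + 9/(8 - 12) - 6/(8 - 12))*(-72) = 287 + ((1/(-4))**2 - 54 + 9/(-4) - 6/(-4))*(-72) = 287 + ((-1/4)**2 - 54 + 9*(-1/4) - 6*(-1/4))*(-72) = 287 + (1/16 - 54 - 9/4 + 3/2)*(-72) = 287 - 875/16*(-72) = 287 + 7875/2 = 8449/2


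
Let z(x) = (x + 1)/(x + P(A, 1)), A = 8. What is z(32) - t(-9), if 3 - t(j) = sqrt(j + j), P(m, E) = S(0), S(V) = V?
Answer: -63/32 + 3*I*sqrt(2) ≈ -1.9688 + 4.2426*I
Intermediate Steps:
P(m, E) = 0
t(j) = 3 - sqrt(2)*sqrt(j) (t(j) = 3 - sqrt(j + j) = 3 - sqrt(2*j) = 3 - sqrt(2)*sqrt(j))
z(x) = (1 + x)/x (z(x) = (x + 1)/(x + 0) = (1 + x)/x)
z(32) - t(-9) = (1 + 32)/32 - (3 - sqrt(2)*sqrt(-9)) = (1/32)*33 - (3 - sqrt(2)*3*I) = 33/32 - (3 - 3*I*sqrt(2)) = 33/32 + (-3 + 3*I*sqrt(2)) = -63/32 + 3*I*sqrt(2)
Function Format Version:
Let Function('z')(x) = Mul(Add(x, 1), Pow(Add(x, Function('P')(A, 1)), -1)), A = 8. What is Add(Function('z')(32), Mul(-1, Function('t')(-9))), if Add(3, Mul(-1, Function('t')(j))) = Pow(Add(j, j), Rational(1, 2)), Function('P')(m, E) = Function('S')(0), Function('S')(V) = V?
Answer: Add(Rational(-63, 32), Mul(3, I, Pow(2, Rational(1, 2)))) ≈ Add(-1.9688, Mul(4.2426, I))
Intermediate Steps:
Function('P')(m, E) = 0
Function('t')(j) = Add(3, Mul(-1, Pow(2, Rational(1, 2)), Pow(j, Rational(1, 2)))) (Function('t')(j) = Add(3, Mul(-1, Pow(Add(j, j), Rational(1, 2)))) = Add(3, Mul(-1, Pow(Mul(2, j), Rational(1, 2)))) = Add(3, Mul(-1, Mul(Pow(2, Rational(1, 2)), Pow(j, Rational(1, 2))))) = Add(3, Mul(-1, Pow(2, Rational(1, 2)), Pow(j, Rational(1, 2)))))
Function('z')(x) = Mul(Pow(x, -1), Add(1, x)) (Function('z')(x) = Mul(Add(x, 1), Pow(Add(x, 0), -1)) = Mul(Add(1, x), Pow(x, -1)) = Mul(Pow(x, -1), Add(1, x)))
Add(Function('z')(32), Mul(-1, Function('t')(-9))) = Add(Mul(Pow(32, -1), Add(1, 32)), Mul(-1, Add(3, Mul(-1, Pow(2, Rational(1, 2)), Pow(-9, Rational(1, 2)))))) = Add(Mul(Rational(1, 32), 33), Mul(-1, Add(3, Mul(-1, Pow(2, Rational(1, 2)), Mul(3, I))))) = Add(Rational(33, 32), Mul(-1, Add(3, Mul(-3, I, Pow(2, Rational(1, 2)))))) = Add(Rational(33, 32), Add(-3, Mul(3, I, Pow(2, Rational(1, 2))))) = Add(Rational(-63, 32), Mul(3, I, Pow(2, Rational(1, 2))))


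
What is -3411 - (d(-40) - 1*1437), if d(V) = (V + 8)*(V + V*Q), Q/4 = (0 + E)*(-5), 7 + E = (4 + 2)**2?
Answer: 739146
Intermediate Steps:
E = 29 (E = -7 + (4 + 2)**2 = -7 + 6**2 = -7 + 36 = 29)
Q = -580 (Q = 4*((0 + 29)*(-5)) = 4*(29*(-5)) = 4*(-145) = -580)
d(V) = -579*V*(8 + V) (d(V) = (V + 8)*(V + V*(-580)) = (8 + V)*(V - 580*V) = (8 + V)*(-579*V) = -579*V*(8 + V))
-3411 - (d(-40) - 1*1437) = -3411 - (-579*(-40)*(8 - 40) - 1*1437) = -3411 - (-579*(-40)*(-32) - 1437) = -3411 - (-741120 - 1437) = -3411 - 1*(-742557) = -3411 + 742557 = 739146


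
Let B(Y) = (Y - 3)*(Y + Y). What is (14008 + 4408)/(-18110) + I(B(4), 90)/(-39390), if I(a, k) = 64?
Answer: -36328264/35667645 ≈ -1.0185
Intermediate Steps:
B(Y) = 2*Y*(-3 + Y) (B(Y) = (-3 + Y)*(2*Y) = 2*Y*(-3 + Y))
(14008 + 4408)/(-18110) + I(B(4), 90)/(-39390) = (14008 + 4408)/(-18110) + 64/(-39390) = 18416*(-1/18110) + 64*(-1/39390) = -9208/9055 - 32/19695 = -36328264/35667645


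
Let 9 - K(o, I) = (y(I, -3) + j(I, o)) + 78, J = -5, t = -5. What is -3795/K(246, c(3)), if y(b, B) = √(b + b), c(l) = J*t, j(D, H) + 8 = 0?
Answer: 231495/3671 - 18975*√2/3671 ≈ 55.751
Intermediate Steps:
j(D, H) = -8 (j(D, H) = -8 + 0 = -8)
c(l) = 25 (c(l) = -5*(-5) = 25)
y(b, B) = √2*√b (y(b, B) = √(2*b) = √2*√b)
K(o, I) = -61 - √2*√I (K(o, I) = 9 - ((√2*√I - 8) + 78) = 9 - ((-8 + √2*√I) + 78) = 9 - (70 + √2*√I) = 9 + (-70 - √2*√I) = -61 - √2*√I)
-3795/K(246, c(3)) = -3795/(-61 - √2*√25) = -3795/(-61 - 1*√2*5) = -3795/(-61 - 5*√2)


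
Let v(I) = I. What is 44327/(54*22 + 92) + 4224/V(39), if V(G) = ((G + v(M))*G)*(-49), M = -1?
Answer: 535588561/15491840 ≈ 34.572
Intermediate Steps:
V(G) = -49*G*(-1 + G) (V(G) = ((G - 1)*G)*(-49) = ((-1 + G)*G)*(-49) = (G*(-1 + G))*(-49) = -49*G*(-1 + G))
44327/(54*22 + 92) + 4224/V(39) = 44327/(54*22 + 92) + 4224/((49*39*(1 - 1*39))) = 44327/(1188 + 92) + 4224/((49*39*(1 - 39))) = 44327/1280 + 4224/((49*39*(-38))) = 44327*(1/1280) + 4224/(-72618) = 44327/1280 + 4224*(-1/72618) = 44327/1280 - 704/12103 = 535588561/15491840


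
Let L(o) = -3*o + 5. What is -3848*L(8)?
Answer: 73112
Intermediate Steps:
L(o) = 5 - 3*o
-3848*L(8) = -3848*(5 - 3*8) = -3848*(5 - 24) = -3848*(-19) = 73112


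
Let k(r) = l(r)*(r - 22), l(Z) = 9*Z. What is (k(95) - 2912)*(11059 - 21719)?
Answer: -634301980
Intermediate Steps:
k(r) = 9*r*(-22 + r) (k(r) = (9*r)*(r - 22) = (9*r)*(-22 + r) = 9*r*(-22 + r))
(k(95) - 2912)*(11059 - 21719) = (9*95*(-22 + 95) - 2912)*(11059 - 21719) = (9*95*73 - 2912)*(-10660) = (62415 - 2912)*(-10660) = 59503*(-10660) = -634301980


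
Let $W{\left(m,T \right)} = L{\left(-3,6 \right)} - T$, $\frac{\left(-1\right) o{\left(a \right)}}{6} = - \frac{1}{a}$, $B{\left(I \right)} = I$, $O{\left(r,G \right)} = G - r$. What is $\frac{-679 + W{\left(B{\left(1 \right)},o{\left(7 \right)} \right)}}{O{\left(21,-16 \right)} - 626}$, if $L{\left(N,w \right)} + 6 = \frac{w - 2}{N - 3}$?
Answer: $\frac{1109}{1071} \approx 1.0355$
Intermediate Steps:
$L{\left(N,w \right)} = -6 + \frac{-2 + w}{-3 + N}$ ($L{\left(N,w \right)} = -6 + \frac{w - 2}{N - 3} = -6 + \frac{-2 + w}{-3 + N}$)
$o{\left(a \right)} = \frac{6}{a}$ ($o{\left(a \right)} = - 6 \left(- \frac{1}{a}\right) = \frac{6}{a}$)
$W{\left(m,T \right)} = - \frac{20}{3} - T$ ($W{\left(m,T \right)} = \frac{16 + 6 - -18}{-3 - 3} - T = \frac{16 + 6 + 18}{-6} - T = \left(- \frac{1}{6}\right) 40 - T = - \frac{20}{3} - T$)
$\frac{-679 + W{\left(B{\left(1 \right)},o{\left(7 \right)} \right)}}{O{\left(21,-16 \right)} - 626} = \frac{-679 - \left(\frac{20}{3} + \frac{6}{7}\right)}{\left(-16 - 21\right) - 626} = \frac{-679 - \left(\frac{20}{3} + 6 \cdot \frac{1}{7}\right)}{\left(-16 - 21\right) - 626} = \frac{-679 - \frac{158}{21}}{-37 - 626} = \frac{-679 - \frac{158}{21}}{-663} = \left(-679 - \frac{158}{21}\right) \left(- \frac{1}{663}\right) = \left(- \frac{14417}{21}\right) \left(- \frac{1}{663}\right) = \frac{1109}{1071}$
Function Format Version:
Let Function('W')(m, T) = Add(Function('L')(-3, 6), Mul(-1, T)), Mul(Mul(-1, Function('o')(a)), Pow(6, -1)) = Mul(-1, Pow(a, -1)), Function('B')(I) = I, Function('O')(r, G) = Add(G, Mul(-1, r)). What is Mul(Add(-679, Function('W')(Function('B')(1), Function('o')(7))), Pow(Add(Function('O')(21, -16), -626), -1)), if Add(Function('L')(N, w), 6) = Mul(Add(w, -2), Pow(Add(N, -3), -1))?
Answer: Rational(1109, 1071) ≈ 1.0355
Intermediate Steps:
Function('L')(N, w) = Add(-6, Mul(Pow(Add(-3, N), -1), Add(-2, w))) (Function('L')(N, w) = Add(-6, Mul(Add(w, -2), Pow(Add(N, -3), -1))) = Add(-6, Mul(Add(-2, w), Pow(Add(-3, N), -1))) = Add(-6, Mul(Pow(Add(-3, N), -1), Add(-2, w))))
Function('o')(a) = Mul(6, Pow(a, -1)) (Function('o')(a) = Mul(-6, Mul(-1, Pow(a, -1))) = Mul(6, Pow(a, -1)))
Function('W')(m, T) = Add(Rational(-20, 3), Mul(-1, T)) (Function('W')(m, T) = Add(Mul(Pow(Add(-3, -3), -1), Add(16, 6, Mul(-6, -3))), Mul(-1, T)) = Add(Mul(Pow(-6, -1), Add(16, 6, 18)), Mul(-1, T)) = Add(Mul(Rational(-1, 6), 40), Mul(-1, T)) = Add(Rational(-20, 3), Mul(-1, T)))
Mul(Add(-679, Function('W')(Function('B')(1), Function('o')(7))), Pow(Add(Function('O')(21, -16), -626), -1)) = Mul(Add(-679, Add(Rational(-20, 3), Mul(-1, Mul(6, Pow(7, -1))))), Pow(Add(Add(-16, Mul(-1, 21)), -626), -1)) = Mul(Add(-679, Add(Rational(-20, 3), Mul(-1, Mul(6, Rational(1, 7))))), Pow(Add(Add(-16, -21), -626), -1)) = Mul(Add(-679, Add(Rational(-20, 3), Mul(-1, Rational(6, 7)))), Pow(Add(-37, -626), -1)) = Mul(Add(-679, Add(Rational(-20, 3), Rational(-6, 7))), Pow(-663, -1)) = Mul(Add(-679, Rational(-158, 21)), Rational(-1, 663)) = Mul(Rational(-14417, 21), Rational(-1, 663)) = Rational(1109, 1071)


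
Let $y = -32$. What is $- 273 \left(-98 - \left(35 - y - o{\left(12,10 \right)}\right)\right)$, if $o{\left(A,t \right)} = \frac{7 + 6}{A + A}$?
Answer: $\frac{359177}{8} \approx 44897.0$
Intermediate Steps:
$o{\left(A,t \right)} = \frac{13}{2 A}$
$- 273 \left(-98 - \left(35 - y - o{\left(12,10 \right)}\right)\right) = - 273 \left(-98 - \left(67 - \frac{13}{24}\right)\right) = - 273 \left(-98 + \left(\left(-32 + \frac{13}{2} \cdot \frac{1}{12}\right) - 35\right)\right) = - 273 \left(-98 + \left(\left(-32 + \frac{13}{24}\right) - 35\right)\right) = - 273 \left(-98 - \frac{1595}{24}\right) = \left(-273\right) \left(- \frac{3947}{24}\right) = \frac{359177}{8}$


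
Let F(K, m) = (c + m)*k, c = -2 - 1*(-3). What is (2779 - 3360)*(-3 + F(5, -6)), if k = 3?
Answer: 10458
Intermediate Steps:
c = 1 (c = -2 + 3 = 1)
F(K, m) = 3 + 3*m (F(K, m) = (1 + m)*3 = 3 + 3*m)
(2779 - 3360)*(-3 + F(5, -6)) = (2779 - 3360)*(-3 + (3 + 3*(-6))) = -581*(-3 + (3 - 18)) = -581*(-3 - 15) = -581*(-18) = 10458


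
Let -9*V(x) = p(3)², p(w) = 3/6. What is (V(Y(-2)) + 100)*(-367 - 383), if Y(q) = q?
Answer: -449875/6 ≈ -74979.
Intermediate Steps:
p(w) = ½ (p(w) = 3*(⅙) = ½)
V(x) = -1/36 (V(x) = -(½)²/9 = -⅑*¼ = -1/36)
(V(Y(-2)) + 100)*(-367 - 383) = (-1/36 + 100)*(-367 - 383) = (3599/36)*(-750) = -449875/6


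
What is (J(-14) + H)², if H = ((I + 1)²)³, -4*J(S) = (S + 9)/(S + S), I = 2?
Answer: 6665579449/12544 ≈ 5.3138e+5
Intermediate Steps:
J(S) = -(9 + S)/(8*S) (J(S) = -(S + 9)/(4*(S + S)) = -(9 + S)/(4*(2*S)) = -(9 + S)*1/(2*S)/4 = -(9 + S)/(8*S))
H = 729 (H = ((2 + 1)²)³ = (3²)³ = 9³ = 729)
(J(-14) + H)² = ((⅛)*(-9 - 1*(-14))/(-14) + 729)² = ((⅛)*(-1/14)*(-9 + 14) + 729)² = ((⅛)*(-1/14)*5 + 729)² = (-5/112 + 729)² = (81643/112)² = 6665579449/12544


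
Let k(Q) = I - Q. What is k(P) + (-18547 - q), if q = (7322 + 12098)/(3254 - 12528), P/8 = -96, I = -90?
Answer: -82848843/4637 ≈ -17867.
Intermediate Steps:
P = -768 (P = 8*(-96) = -768)
k(Q) = -90 - Q
q = -9710/4637 (q = 19420/(-9274) = 19420*(-1/9274) = -9710/4637 ≈ -2.0940)
k(P) + (-18547 - q) = (-90 - 1*(-768)) + (-18547 - 1*(-9710/4637)) = (-90 + 768) + (-18547 + 9710/4637) = 678 - 85992729/4637 = -82848843/4637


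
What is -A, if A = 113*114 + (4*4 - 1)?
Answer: -12897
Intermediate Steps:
A = 12897 (A = 12882 + (16 - 1) = 12882 + 15 = 12897)
-A = -1*12897 = -12897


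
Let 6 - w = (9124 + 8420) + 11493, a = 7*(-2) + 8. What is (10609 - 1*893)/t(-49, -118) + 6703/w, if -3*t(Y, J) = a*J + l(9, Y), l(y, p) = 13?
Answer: -121575493/2990193 ≈ -40.658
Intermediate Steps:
a = -6 (a = -14 + 8 = -6)
w = -29031 (w = 6 - ((9124 + 8420) + 11493) = 6 - (17544 + 11493) = 6 - 1*29037 = 6 - 29037 = -29031)
t(Y, J) = -13/3 + 2*J (t(Y, J) = -(-6*J + 13)/3 = -(13 - 6*J)/3 = -13/3 + 2*J)
(10609 - 1*893)/t(-49, -118) + 6703/w = (10609 - 1*893)/(-13/3 + 2*(-118)) + 6703/(-29031) = (10609 - 893)/(-13/3 - 236) + 6703*(-1/29031) = 9716/(-721/3) - 6703/29031 = 9716*(-3/721) - 6703/29031 = -4164/103 - 6703/29031 = -121575493/2990193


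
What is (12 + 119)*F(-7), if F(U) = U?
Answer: -917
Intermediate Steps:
(12 + 119)*F(-7) = (12 + 119)*(-7) = 131*(-7) = -917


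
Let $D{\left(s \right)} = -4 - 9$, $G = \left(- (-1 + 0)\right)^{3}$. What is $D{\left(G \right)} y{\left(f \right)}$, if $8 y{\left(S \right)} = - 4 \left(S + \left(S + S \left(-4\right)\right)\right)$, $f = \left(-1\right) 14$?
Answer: $182$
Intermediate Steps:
$f = -14$
$y{\left(S \right)} = S$ ($y{\left(S \right)} = \frac{\left(-4\right) \left(S + \left(S + S \left(-4\right)\right)\right)}{8} = \frac{\left(-4\right) \left(S + \left(S - 4 S\right)\right)}{8} = \frac{\left(-4\right) \left(S - 3 S\right)}{8} = \frac{\left(-4\right) \left(- 2 S\right)}{8} = \frac{8 S}{8} = S$)
$G = 1$ ($G = \left(\left(-1\right) \left(-1\right)\right)^{3} = 1^{3} = 1$)
$D{\left(s \right)} = -13$
$D{\left(G \right)} y{\left(f \right)} = \left(-13\right) \left(-14\right) = 182$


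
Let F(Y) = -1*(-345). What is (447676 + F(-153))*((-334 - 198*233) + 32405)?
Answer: -6300519323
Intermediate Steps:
F(Y) = 345
(447676 + F(-153))*((-334 - 198*233) + 32405) = (447676 + 345)*((-334 - 198*233) + 32405) = 448021*((-334 - 46134) + 32405) = 448021*(-46468 + 32405) = 448021*(-14063) = -6300519323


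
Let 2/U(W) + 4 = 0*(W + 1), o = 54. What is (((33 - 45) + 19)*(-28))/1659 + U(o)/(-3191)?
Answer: -178459/1512534 ≈ -0.11799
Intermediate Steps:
U(W) = -½ (U(W) = 2/(-4 + 0*(W + 1)) = 2/(-4 + 0*(1 + W)) = 2/(-4 + 0) = 2/(-4) = 2*(-¼) = -½)
(((33 - 45) + 19)*(-28))/1659 + U(o)/(-3191) = (((33 - 45) + 19)*(-28))/1659 - ½/(-3191) = ((-12 + 19)*(-28))*(1/1659) - ½*(-1/3191) = (7*(-28))*(1/1659) + 1/6382 = -196*1/1659 + 1/6382 = -28/237 + 1/6382 = -178459/1512534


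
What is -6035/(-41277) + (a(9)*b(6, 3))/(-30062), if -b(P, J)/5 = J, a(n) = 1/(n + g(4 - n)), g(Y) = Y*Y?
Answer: 6169040935/42189551916 ≈ 0.14622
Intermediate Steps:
g(Y) = Y**2
a(n) = 1/(n + (4 - n)**2)
b(P, J) = -5*J
-6035/(-41277) + (a(9)*b(6, 3))/(-30062) = -6035/(-41277) + ((-5*3)/(9 + (-4 + 9)**2))/(-30062) = -6035*(-1/41277) + (-15/(9 + 5**2))*(-1/30062) = 6035/41277 + (-15/(9 + 25))*(-1/30062) = 6035/41277 + (-15/34)*(-1/30062) = 6035/41277 + ((1/34)*(-15))*(-1/30062) = 6035/41277 - 15/34*(-1/30062) = 6035/41277 + 15/1022108 = 6169040935/42189551916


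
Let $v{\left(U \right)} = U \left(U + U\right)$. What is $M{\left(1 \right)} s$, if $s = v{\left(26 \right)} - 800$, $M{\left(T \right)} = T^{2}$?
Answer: $552$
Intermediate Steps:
$v{\left(U \right)} = 2 U^{2}$ ($v{\left(U \right)} = U 2 U = 2 U^{2}$)
$s = 552$ ($s = 2 \cdot 26^{2} - 800 = 2 \cdot 676 - 800 = 1352 - 800 = 552$)
$M{\left(1 \right)} s = 1^{2} \cdot 552 = 1 \cdot 552 = 552$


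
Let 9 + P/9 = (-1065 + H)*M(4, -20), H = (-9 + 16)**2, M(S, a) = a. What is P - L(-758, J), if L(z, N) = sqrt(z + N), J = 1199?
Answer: 182778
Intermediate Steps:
L(z, N) = sqrt(N + z)
H = 49 (H = 7**2 = 49)
P = 182799 (P = -81 + 9*((-1065 + 49)*(-20)) = -81 + 9*(-1016*(-20)) = -81 + 9*20320 = -81 + 182880 = 182799)
P - L(-758, J) = 182799 - sqrt(1199 - 758) = 182799 - sqrt(441) = 182799 - 1*21 = 182799 - 21 = 182778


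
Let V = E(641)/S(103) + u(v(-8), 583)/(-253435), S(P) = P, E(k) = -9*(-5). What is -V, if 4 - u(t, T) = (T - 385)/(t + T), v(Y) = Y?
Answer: -6557414119/15009687875 ≈ -0.43688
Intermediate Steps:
E(k) = 45
u(t, T) = 4 - (-385 + T)/(T + t) (u(t, T) = 4 - (T - 385)/(t + T) = 4 - (-385 + T)/(T + t))
V = 6557414119/15009687875 (V = 45/103 + ((385 + 3*583 + 4*(-8))/(583 - 8))/(-253435) = 45*(1/103) + ((385 + 1749 - 32)/575)*(-1/253435) = 45/103 + ((1/575)*2102)*(-1/253435) = 45/103 + (2102/575)*(-1/253435) = 45/103 - 2102/145725125 = 6557414119/15009687875 ≈ 0.43688)
-V = -1*6557414119/15009687875 = -6557414119/15009687875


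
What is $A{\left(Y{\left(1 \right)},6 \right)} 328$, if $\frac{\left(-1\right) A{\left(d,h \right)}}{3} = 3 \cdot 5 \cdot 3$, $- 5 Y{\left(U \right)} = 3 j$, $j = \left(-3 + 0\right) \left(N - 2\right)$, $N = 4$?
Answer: $-44280$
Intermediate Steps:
$j = -6$ ($j = \left(-3 + 0\right) \left(4 - 2\right) = \left(-3\right) 2 = -6$)
$Y{\left(U \right)} = \frac{18}{5}$ ($Y{\left(U \right)} = - \frac{3 \left(-6\right)}{5} = \left(- \frac{1}{5}\right) \left(-18\right) = \frac{18}{5}$)
$A{\left(d,h \right)} = -135$ ($A{\left(d,h \right)} = - 3 \cdot 3 \cdot 5 \cdot 3 = - 3 \cdot 15 \cdot 3 = \left(-3\right) 45 = -135$)
$A{\left(Y{\left(1 \right)},6 \right)} 328 = \left(-135\right) 328 = -44280$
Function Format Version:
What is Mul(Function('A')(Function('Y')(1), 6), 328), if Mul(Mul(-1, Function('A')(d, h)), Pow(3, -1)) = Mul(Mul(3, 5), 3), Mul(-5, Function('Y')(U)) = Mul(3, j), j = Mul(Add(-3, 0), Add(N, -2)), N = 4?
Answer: -44280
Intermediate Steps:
j = -6 (j = Mul(Add(-3, 0), Add(4, -2)) = Mul(-3, 2) = -6)
Function('Y')(U) = Rational(18, 5) (Function('Y')(U) = Mul(Rational(-1, 5), Mul(3, -6)) = Mul(Rational(-1, 5), -18) = Rational(18, 5))
Function('A')(d, h) = -135 (Function('A')(d, h) = Mul(-3, Mul(Mul(3, 5), 3)) = Mul(-3, Mul(15, 3)) = Mul(-3, 45) = -135)
Mul(Function('A')(Function('Y')(1), 6), 328) = Mul(-135, 328) = -44280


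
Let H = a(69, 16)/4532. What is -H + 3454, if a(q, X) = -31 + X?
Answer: 15653543/4532 ≈ 3454.0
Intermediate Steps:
H = -15/4532 (H = (-31 + 16)/4532 = -15*1/4532 = -15/4532 ≈ -0.0033098)
-H + 3454 = -1*(-15/4532) + 3454 = 15/4532 + 3454 = 15653543/4532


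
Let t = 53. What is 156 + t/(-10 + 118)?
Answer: 16901/108 ≈ 156.49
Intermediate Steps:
156 + t/(-10 + 118) = 156 + 53/(-10 + 118) = 156 + 53/108 = 16901/108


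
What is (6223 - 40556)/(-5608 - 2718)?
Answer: 34333/8326 ≈ 4.1236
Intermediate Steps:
(6223 - 40556)/(-5608 - 2718) = -34333/(-8326) = -34333*(-1/8326) = 34333/8326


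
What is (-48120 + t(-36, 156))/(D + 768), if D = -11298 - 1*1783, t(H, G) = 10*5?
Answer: 48070/12313 ≈ 3.9040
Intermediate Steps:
t(H, G) = 50
D = -13081 (D = -11298 - 1783 = -13081)
(-48120 + t(-36, 156))/(D + 768) = (-48120 + 50)/(-13081 + 768) = -48070/(-12313) = -48070*(-1/12313) = 48070/12313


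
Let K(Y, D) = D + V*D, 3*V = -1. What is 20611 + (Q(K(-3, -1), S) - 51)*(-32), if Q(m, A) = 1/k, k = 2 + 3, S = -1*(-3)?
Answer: 111183/5 ≈ 22237.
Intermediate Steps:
S = 3
V = -1/3 (V = (1/3)*(-1) = -1/3 ≈ -0.33333)
k = 5
K(Y, D) = 2*D/3 (K(Y, D) = D - D/3 = 2*D/3)
Q(m, A) = 1/5
20611 + (Q(K(-3, -1), S) - 51)*(-32) = 20611 + (1/5 - 51)*(-32) = 20611 - 254/5*(-32) = 20611 + 8128/5 = 111183/5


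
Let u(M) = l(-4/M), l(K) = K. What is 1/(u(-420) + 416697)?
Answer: 105/43753186 ≈ 2.3998e-6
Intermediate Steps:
u(M) = -4/M
1/(u(-420) + 416697) = 1/(-4/(-420) + 416697) = 1/(-4*(-1/420) + 416697) = 1/(1/105 + 416697) = 1/(43753186/105) = 105/43753186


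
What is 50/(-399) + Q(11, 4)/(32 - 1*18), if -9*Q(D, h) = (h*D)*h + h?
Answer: -620/399 ≈ -1.5539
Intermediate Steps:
Q(D, h) = -h/9 - D*h**2/9 (Q(D, h) = -((h*D)*h + h)/9 = -((D*h)*h + h)/9 = -(D*h**2 + h)/9 = -(h + D*h**2)/9 = -h/9 - D*h**2/9)
50/(-399) + Q(11, 4)/(32 - 1*18) = 50/(-399) + (-1/9*4*(1 + 11*4))/(32 - 1*18) = 50*(-1/399) + (-1/9*4*(1 + 44))/(32 - 18) = -50/399 - 1/9*4*45/14 = -50/399 - 20*1/14 = -50/399 - 10/7 = -620/399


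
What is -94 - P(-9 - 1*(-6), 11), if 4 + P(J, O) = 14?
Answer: -104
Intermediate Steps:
P(J, O) = 10 (P(J, O) = -4 + 14 = 10)
-94 - P(-9 - 1*(-6), 11) = -94 - 1*10 = -94 - 10 = -104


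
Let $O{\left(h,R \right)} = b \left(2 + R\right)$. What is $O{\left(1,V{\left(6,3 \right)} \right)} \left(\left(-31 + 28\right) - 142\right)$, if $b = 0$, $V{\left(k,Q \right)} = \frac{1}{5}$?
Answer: $0$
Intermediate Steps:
$V{\left(k,Q \right)} = \frac{1}{5}$
$O{\left(h,R \right)} = 0$ ($O{\left(h,R \right)} = 0 \left(2 + R\right) = 0$)
$O{\left(1,V{\left(6,3 \right)} \right)} \left(\left(-31 + 28\right) - 142\right) = 0 \left(\left(-31 + 28\right) - 142\right) = 0 \left(-3 - 142\right) = 0 \left(-145\right) = 0$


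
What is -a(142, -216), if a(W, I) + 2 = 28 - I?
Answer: -242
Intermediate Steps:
a(W, I) = 26 - I (a(W, I) = -2 + (28 - I) = 26 - I)
-a(142, -216) = -(26 - 1*(-216)) = -(26 + 216) = -1*242 = -242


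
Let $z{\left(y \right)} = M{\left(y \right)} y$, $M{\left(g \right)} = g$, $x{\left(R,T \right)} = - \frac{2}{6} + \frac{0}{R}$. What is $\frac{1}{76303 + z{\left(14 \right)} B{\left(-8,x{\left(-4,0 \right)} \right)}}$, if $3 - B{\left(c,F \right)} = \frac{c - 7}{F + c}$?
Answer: $\frac{5}{382691} \approx 1.3065 \cdot 10^{-5}$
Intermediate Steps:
$x{\left(R,T \right)} = - \frac{1}{3}$ ($x{\left(R,T \right)} = \left(-2\right) \frac{1}{6} + 0 = - \frac{1}{3} + 0 = - \frac{1}{3}$)
$B{\left(c,F \right)} = 3 - \frac{-7 + c}{F + c}$ ($B{\left(c,F \right)} = 3 - \frac{c - 7}{F + c} = 3 - \frac{-7 + c}{F + c}$)
$z{\left(y \right)} = y^{2}$ ($z{\left(y \right)} = y y = y^{2}$)
$\frac{1}{76303 + z{\left(14 \right)} B{\left(-8,x{\left(-4,0 \right)} \right)}} = \frac{1}{76303 + 14^{2} \frac{7 + 2 \left(-8\right) + 3 \left(- \frac{1}{3}\right)}{- \frac{1}{3} - 8}} = \frac{1}{76303 + 196 \frac{7 - 16 - 1}{- \frac{25}{3}}} = \frac{1}{76303 + 196 \left(\left(- \frac{3}{25}\right) \left(-10\right)\right)} = \frac{1}{76303 + 196 \cdot \frac{6}{5}} = \frac{1}{76303 + \frac{1176}{5}} = \frac{1}{\frac{382691}{5}} = \frac{5}{382691}$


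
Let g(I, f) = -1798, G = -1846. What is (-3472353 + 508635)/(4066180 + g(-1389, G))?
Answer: -164651/225799 ≈ -0.72919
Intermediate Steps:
(-3472353 + 508635)/(4066180 + g(-1389, G)) = (-3472353 + 508635)/(4066180 - 1798) = -2963718/4064382 = -2963718*1/4064382 = -164651/225799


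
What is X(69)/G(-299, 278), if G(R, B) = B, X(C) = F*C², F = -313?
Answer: -1490193/278 ≈ -5360.4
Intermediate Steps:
X(C) = -313*C²
X(69)/G(-299, 278) = -313*69²/278 = -313*4761*(1/278) = -1490193*1/278 = -1490193/278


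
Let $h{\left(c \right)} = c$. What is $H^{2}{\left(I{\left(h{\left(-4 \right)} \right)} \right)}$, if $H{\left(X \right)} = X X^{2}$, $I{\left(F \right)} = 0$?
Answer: $0$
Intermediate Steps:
$H{\left(X \right)} = X^{3}$
$H^{2}{\left(I{\left(h{\left(-4 \right)} \right)} \right)} = \left(0^{3}\right)^{2} = 0^{2} = 0$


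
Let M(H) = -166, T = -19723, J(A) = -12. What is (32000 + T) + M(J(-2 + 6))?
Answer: 12111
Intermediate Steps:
(32000 + T) + M(J(-2 + 6)) = (32000 - 19723) - 166 = 12277 - 166 = 12111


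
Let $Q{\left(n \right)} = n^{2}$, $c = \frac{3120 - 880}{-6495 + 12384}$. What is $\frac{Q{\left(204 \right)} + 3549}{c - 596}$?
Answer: $- \frac{265976685}{3507604} \approx -75.829$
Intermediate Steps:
$c = \frac{2240}{5889} \approx 0.38037$
$\frac{Q{\left(204 \right)} + 3549}{c - 596} = \frac{204^{2} + 3549}{\frac{2240}{5889} - 596} = \frac{41616 + 3549}{\frac{2240}{5889} + \left(-24676 + 24080\right)} = \frac{45165}{\frac{2240}{5889} - 596} = \frac{45165}{- \frac{3507604}{5889}} = 45165 \left(- \frac{5889}{3507604}\right) = - \frac{265976685}{3507604}$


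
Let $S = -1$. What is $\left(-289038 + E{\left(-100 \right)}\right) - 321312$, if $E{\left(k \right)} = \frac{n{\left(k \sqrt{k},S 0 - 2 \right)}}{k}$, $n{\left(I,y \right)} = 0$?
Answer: $-610350$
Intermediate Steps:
$E{\left(k \right)} = 0$ ($E{\left(k \right)} = \frac{0}{k} = 0$)
$\left(-289038 + E{\left(-100 \right)}\right) - 321312 = \left(-289038 + 0\right) - 321312 = -289038 - 321312 = -610350$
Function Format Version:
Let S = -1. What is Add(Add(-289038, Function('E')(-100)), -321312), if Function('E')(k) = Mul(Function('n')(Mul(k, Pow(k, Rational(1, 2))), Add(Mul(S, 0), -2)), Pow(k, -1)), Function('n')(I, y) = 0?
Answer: -610350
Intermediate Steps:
Function('E')(k) = 0 (Function('E')(k) = Mul(0, Pow(k, -1)) = 0)
Add(Add(-289038, Function('E')(-100)), -321312) = Add(Add(-289038, 0), -321312) = Add(-289038, -321312) = -610350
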